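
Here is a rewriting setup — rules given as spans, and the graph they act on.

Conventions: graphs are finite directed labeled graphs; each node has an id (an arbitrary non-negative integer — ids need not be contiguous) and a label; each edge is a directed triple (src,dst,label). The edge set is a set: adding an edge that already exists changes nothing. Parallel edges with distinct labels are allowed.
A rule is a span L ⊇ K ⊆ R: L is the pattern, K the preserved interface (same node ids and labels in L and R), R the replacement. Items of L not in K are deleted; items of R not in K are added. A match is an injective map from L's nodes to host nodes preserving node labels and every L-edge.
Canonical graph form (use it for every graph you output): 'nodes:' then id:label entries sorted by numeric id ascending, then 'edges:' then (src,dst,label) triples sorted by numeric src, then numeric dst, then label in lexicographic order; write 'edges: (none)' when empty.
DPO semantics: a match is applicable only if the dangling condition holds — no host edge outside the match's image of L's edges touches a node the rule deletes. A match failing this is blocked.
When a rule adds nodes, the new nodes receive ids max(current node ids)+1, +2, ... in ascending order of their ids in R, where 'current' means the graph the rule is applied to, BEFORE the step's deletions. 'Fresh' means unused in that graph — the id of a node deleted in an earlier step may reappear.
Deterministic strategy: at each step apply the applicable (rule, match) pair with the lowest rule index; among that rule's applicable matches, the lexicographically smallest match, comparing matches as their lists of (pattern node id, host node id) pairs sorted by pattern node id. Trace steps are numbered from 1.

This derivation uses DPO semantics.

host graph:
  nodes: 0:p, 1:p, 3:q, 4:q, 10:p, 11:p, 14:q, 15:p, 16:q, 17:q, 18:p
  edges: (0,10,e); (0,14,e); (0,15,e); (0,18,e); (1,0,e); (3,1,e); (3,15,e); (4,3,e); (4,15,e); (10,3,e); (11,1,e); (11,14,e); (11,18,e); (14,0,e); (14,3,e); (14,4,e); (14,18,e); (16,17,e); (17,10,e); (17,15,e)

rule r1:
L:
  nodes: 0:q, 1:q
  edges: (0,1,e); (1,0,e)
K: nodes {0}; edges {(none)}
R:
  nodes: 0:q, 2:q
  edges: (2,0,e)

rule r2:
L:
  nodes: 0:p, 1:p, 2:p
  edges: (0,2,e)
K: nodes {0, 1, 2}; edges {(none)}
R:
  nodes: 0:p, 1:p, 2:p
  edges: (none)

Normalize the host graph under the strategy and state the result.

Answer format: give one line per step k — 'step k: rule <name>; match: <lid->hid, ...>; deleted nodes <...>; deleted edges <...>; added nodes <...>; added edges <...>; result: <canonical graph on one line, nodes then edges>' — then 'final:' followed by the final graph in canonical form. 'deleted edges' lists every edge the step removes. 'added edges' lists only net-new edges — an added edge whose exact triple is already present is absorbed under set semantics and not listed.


step 1: rule r2; match: 0->0, 1->1, 2->10; deleted nodes (none); deleted edges (0,10,e); added nodes (none); added edges (none); result: nodes: 0:p, 1:p, 3:q, 4:q, 10:p, 11:p, 14:q, 15:p, 16:q, 17:q, 18:p edges: (0,14,e); (0,15,e); (0,18,e); (1,0,e); (3,1,e); (3,15,e); (4,3,e); (4,15,e); (10,3,e); (11,1,e); (11,14,e); (11,18,e); (14,0,e); (14,3,e); (14,4,e); (14,18,e); (16,17,e); (17,10,e); (17,15,e)
step 2: rule r2; match: 0->0, 1->1, 2->15; deleted nodes (none); deleted edges (0,15,e); added nodes (none); added edges (none); result: nodes: 0:p, 1:p, 3:q, 4:q, 10:p, 11:p, 14:q, 15:p, 16:q, 17:q, 18:p edges: (0,14,e); (0,18,e); (1,0,e); (3,1,e); (3,15,e); (4,3,e); (4,15,e); (10,3,e); (11,1,e); (11,14,e); (11,18,e); (14,0,e); (14,3,e); (14,4,e); (14,18,e); (16,17,e); (17,10,e); (17,15,e)
step 3: rule r2; match: 0->0, 1->1, 2->18; deleted nodes (none); deleted edges (0,18,e); added nodes (none); added edges (none); result: nodes: 0:p, 1:p, 3:q, 4:q, 10:p, 11:p, 14:q, 15:p, 16:q, 17:q, 18:p edges: (0,14,e); (1,0,e); (3,1,e); (3,15,e); (4,3,e); (4,15,e); (10,3,e); (11,1,e); (11,14,e); (11,18,e); (14,0,e); (14,3,e); (14,4,e); (14,18,e); (16,17,e); (17,10,e); (17,15,e)
step 4: rule r2; match: 0->1, 1->10, 2->0; deleted nodes (none); deleted edges (1,0,e); added nodes (none); added edges (none); result: nodes: 0:p, 1:p, 3:q, 4:q, 10:p, 11:p, 14:q, 15:p, 16:q, 17:q, 18:p edges: (0,14,e); (3,1,e); (3,15,e); (4,3,e); (4,15,e); (10,3,e); (11,1,e); (11,14,e); (11,18,e); (14,0,e); (14,3,e); (14,4,e); (14,18,e); (16,17,e); (17,10,e); (17,15,e)
step 5: rule r2; match: 0->11, 1->0, 2->1; deleted nodes (none); deleted edges (11,1,e); added nodes (none); added edges (none); result: nodes: 0:p, 1:p, 3:q, 4:q, 10:p, 11:p, 14:q, 15:p, 16:q, 17:q, 18:p edges: (0,14,e); (3,1,e); (3,15,e); (4,3,e); (4,15,e); (10,3,e); (11,14,e); (11,18,e); (14,0,e); (14,3,e); (14,4,e); (14,18,e); (16,17,e); (17,10,e); (17,15,e)
step 6: rule r2; match: 0->11, 1->0, 2->18; deleted nodes (none); deleted edges (11,18,e); added nodes (none); added edges (none); result: nodes: 0:p, 1:p, 3:q, 4:q, 10:p, 11:p, 14:q, 15:p, 16:q, 17:q, 18:p edges: (0,14,e); (3,1,e); (3,15,e); (4,3,e); (4,15,e); (10,3,e); (11,14,e); (14,0,e); (14,3,e); (14,4,e); (14,18,e); (16,17,e); (17,10,e); (17,15,e)
final:
nodes: 0:p, 1:p, 3:q, 4:q, 10:p, 11:p, 14:q, 15:p, 16:q, 17:q, 18:p
edges: (0,14,e); (3,1,e); (3,15,e); (4,3,e); (4,15,e); (10,3,e); (11,14,e); (14,0,e); (14,3,e); (14,4,e); (14,18,e); (16,17,e); (17,10,e); (17,15,e)


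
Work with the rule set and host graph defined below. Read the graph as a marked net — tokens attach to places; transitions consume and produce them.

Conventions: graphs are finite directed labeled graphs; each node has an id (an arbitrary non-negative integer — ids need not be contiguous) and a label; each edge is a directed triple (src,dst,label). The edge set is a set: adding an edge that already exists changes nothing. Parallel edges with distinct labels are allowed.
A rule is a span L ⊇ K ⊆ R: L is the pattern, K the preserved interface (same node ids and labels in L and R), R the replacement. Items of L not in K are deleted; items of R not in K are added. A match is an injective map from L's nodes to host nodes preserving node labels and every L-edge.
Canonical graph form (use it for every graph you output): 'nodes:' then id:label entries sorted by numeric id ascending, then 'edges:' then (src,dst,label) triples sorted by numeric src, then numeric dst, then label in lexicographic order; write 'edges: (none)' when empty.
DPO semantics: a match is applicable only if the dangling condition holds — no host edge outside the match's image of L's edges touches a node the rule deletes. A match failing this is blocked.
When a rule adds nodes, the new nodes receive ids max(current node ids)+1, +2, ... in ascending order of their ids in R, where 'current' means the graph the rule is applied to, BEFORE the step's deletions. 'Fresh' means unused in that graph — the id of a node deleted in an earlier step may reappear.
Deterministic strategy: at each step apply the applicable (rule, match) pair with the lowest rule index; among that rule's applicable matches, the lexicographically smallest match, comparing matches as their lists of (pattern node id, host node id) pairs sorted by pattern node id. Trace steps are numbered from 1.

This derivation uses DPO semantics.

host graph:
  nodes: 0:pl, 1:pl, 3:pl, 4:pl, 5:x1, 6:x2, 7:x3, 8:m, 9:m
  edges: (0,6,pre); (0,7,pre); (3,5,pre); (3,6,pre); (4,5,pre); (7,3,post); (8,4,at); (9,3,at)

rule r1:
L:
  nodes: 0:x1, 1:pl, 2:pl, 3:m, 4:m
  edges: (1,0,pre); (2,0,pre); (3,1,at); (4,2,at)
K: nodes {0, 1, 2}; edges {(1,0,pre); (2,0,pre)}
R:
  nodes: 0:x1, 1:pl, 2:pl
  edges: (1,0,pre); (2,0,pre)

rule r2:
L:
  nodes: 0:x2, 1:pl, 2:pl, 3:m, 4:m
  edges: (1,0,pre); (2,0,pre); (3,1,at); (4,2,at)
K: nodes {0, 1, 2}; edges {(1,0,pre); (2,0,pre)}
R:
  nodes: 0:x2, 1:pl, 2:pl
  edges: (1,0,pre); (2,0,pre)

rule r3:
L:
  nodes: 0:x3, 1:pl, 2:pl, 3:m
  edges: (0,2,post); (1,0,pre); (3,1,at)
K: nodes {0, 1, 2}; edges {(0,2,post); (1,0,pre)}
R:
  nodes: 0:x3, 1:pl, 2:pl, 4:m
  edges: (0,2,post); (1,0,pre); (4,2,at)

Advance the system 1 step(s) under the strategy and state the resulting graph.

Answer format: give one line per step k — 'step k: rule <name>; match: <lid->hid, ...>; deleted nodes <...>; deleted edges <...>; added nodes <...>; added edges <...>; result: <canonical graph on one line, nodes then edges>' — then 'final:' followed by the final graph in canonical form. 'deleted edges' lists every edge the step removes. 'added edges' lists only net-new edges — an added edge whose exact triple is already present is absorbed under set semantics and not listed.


step 1: rule r1; match: 0->5, 1->3, 2->4, 3->9, 4->8; deleted nodes 8, 9; deleted edges (8,4,at); (9,3,at); added nodes (none); added edges (none); result: nodes: 0:pl, 1:pl, 3:pl, 4:pl, 5:x1, 6:x2, 7:x3 edges: (0,6,pre); (0,7,pre); (3,5,pre); (3,6,pre); (4,5,pre); (7,3,post)
final:
nodes: 0:pl, 1:pl, 3:pl, 4:pl, 5:x1, 6:x2, 7:x3
edges: (0,6,pre); (0,7,pre); (3,5,pre); (3,6,pre); (4,5,pre); (7,3,post)


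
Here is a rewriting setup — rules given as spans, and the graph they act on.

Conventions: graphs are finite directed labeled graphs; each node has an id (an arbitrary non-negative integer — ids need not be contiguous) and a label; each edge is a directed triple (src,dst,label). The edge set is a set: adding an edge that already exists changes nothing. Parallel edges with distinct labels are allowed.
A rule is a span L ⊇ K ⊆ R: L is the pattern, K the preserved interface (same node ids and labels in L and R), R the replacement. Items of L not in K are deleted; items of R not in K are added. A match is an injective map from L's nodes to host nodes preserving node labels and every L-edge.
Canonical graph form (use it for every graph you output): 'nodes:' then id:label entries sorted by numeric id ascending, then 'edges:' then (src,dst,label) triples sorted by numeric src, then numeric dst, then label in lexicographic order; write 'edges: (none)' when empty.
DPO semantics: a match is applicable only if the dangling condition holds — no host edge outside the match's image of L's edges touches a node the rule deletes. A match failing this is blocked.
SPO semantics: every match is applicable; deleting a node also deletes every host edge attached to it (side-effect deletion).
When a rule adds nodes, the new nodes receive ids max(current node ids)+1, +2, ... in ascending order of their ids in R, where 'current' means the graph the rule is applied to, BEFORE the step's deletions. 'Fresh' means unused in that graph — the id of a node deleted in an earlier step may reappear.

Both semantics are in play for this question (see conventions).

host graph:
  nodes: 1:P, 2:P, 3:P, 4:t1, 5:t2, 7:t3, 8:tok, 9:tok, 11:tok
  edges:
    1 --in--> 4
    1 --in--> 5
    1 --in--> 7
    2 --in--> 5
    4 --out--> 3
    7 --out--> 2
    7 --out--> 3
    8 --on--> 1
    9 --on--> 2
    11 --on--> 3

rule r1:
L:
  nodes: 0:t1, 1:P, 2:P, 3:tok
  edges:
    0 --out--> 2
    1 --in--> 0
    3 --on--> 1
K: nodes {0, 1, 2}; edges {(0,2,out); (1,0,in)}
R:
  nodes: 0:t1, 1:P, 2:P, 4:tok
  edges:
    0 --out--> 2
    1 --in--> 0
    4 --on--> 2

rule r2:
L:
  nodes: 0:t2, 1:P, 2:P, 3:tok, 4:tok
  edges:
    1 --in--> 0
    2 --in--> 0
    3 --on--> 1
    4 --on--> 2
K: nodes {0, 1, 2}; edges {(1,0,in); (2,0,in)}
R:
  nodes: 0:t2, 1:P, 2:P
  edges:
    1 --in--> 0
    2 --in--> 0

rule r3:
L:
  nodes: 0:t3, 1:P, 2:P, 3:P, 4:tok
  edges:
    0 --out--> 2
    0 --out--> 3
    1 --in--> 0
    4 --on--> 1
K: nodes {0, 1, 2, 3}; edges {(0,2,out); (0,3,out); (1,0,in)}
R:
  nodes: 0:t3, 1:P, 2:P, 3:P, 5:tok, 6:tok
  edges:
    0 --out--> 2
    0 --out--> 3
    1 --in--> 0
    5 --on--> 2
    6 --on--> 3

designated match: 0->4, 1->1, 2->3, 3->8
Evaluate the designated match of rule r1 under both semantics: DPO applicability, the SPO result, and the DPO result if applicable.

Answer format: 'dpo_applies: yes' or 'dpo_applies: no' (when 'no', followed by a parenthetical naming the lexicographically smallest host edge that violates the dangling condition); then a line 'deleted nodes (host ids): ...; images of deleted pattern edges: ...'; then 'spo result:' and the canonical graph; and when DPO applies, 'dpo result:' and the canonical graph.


dpo_applies: yes
deleted nodes (host ids): 8; images of deleted pattern edges: (8,1,on)
spo result:
nodes: 1:P, 2:P, 3:P, 4:t1, 5:t2, 7:t3, 9:tok, 11:tok, 12:tok
edges: (1,4,in); (1,5,in); (1,7,in); (2,5,in); (4,3,out); (7,2,out); (7,3,out); (9,2,on); (11,3,on); (12,3,on)
dpo result:
nodes: 1:P, 2:P, 3:P, 4:t1, 5:t2, 7:t3, 9:tok, 11:tok, 12:tok
edges: (1,4,in); (1,5,in); (1,7,in); (2,5,in); (4,3,out); (7,2,out); (7,3,out); (9,2,on); (11,3,on); (12,3,on)


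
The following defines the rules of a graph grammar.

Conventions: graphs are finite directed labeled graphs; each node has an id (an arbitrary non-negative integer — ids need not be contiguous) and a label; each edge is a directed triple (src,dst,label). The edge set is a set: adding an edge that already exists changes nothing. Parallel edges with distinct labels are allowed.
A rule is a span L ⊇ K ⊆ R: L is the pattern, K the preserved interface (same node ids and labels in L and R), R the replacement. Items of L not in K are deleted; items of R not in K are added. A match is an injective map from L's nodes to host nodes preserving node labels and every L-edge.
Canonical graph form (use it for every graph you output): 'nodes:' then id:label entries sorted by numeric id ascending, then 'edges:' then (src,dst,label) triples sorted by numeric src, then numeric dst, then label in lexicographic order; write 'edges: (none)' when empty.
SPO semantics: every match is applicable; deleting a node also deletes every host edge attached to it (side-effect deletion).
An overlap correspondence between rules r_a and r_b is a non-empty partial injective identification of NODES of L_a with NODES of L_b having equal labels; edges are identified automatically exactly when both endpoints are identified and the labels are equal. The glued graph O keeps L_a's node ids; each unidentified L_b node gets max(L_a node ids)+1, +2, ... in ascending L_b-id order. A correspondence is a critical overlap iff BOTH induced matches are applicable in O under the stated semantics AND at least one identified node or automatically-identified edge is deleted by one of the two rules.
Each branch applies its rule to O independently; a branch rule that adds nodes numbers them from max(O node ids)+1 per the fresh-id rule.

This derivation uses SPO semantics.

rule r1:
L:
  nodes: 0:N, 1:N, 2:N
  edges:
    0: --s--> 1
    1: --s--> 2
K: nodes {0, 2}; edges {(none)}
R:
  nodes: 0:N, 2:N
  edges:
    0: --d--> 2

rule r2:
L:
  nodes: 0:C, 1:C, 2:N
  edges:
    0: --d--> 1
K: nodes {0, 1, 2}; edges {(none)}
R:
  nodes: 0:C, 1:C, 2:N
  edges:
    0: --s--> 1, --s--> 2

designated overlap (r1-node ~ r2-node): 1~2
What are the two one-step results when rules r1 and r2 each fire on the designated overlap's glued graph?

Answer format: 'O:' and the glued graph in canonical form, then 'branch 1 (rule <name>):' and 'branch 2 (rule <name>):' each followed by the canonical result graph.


O:
nodes: 0:N, 1:N, 2:N, 3:C, 4:C
edges: (0,1,s); (1,2,s); (3,4,d)
branch 1 (rule r1):
nodes: 0:N, 2:N, 3:C, 4:C
edges: (0,2,d); (3,4,d)
branch 2 (rule r2):
nodes: 0:N, 1:N, 2:N, 3:C, 4:C
edges: (0,1,s); (1,2,s); (3,1,s); (3,4,s)


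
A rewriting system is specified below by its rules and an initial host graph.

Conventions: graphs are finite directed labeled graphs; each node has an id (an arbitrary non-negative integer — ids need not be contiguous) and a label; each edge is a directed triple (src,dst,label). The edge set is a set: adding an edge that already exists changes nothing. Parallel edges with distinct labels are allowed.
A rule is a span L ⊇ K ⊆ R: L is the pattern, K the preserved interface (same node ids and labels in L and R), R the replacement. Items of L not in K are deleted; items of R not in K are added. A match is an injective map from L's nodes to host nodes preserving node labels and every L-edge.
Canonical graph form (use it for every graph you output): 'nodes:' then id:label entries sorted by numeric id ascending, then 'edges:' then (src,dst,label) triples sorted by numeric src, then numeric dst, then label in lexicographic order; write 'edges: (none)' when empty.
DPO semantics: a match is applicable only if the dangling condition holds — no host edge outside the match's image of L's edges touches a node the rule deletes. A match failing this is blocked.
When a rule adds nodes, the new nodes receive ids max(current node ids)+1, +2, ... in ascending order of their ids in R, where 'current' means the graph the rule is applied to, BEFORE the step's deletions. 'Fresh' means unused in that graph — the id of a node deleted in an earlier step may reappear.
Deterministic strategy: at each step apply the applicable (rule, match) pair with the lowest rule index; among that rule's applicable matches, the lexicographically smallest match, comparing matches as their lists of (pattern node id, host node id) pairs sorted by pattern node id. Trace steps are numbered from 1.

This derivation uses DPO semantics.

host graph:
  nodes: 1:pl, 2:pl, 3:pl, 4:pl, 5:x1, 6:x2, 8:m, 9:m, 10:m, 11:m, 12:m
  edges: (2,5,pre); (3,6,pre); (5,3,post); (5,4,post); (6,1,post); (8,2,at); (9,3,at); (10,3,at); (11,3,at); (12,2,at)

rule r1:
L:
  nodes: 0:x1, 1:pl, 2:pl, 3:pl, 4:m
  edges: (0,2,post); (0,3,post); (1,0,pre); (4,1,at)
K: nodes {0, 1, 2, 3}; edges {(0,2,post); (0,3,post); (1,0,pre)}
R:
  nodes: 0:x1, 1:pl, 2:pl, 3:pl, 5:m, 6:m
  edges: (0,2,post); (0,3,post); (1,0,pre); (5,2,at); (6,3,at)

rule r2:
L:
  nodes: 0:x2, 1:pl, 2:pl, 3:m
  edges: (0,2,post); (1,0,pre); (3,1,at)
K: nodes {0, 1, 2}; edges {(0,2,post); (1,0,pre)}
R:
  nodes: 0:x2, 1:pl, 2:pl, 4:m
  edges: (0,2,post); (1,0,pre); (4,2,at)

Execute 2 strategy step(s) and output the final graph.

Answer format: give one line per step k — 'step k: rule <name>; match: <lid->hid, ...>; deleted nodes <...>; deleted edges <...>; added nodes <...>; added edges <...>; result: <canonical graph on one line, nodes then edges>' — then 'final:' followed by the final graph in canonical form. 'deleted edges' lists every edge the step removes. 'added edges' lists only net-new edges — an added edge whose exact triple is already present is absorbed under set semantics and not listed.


step 1: rule r1; match: 0->5, 1->2, 2->3, 3->4, 4->8; deleted nodes 8; deleted edges (8,2,at); added nodes 13, 14; added edges (13,3,at); (14,4,at); result: nodes: 1:pl, 2:pl, 3:pl, 4:pl, 5:x1, 6:x2, 9:m, 10:m, 11:m, 12:m, 13:m, 14:m edges: (2,5,pre); (3,6,pre); (5,3,post); (5,4,post); (6,1,post); (9,3,at); (10,3,at); (11,3,at); (12,2,at); (13,3,at); (14,4,at)
step 2: rule r1; match: 0->5, 1->2, 2->3, 3->4, 4->12; deleted nodes 12; deleted edges (12,2,at); added nodes 15, 16; added edges (15,3,at); (16,4,at); result: nodes: 1:pl, 2:pl, 3:pl, 4:pl, 5:x1, 6:x2, 9:m, 10:m, 11:m, 13:m, 14:m, 15:m, 16:m edges: (2,5,pre); (3,6,pre); (5,3,post); (5,4,post); (6,1,post); (9,3,at); (10,3,at); (11,3,at); (13,3,at); (14,4,at); (15,3,at); (16,4,at)
final:
nodes: 1:pl, 2:pl, 3:pl, 4:pl, 5:x1, 6:x2, 9:m, 10:m, 11:m, 13:m, 14:m, 15:m, 16:m
edges: (2,5,pre); (3,6,pre); (5,3,post); (5,4,post); (6,1,post); (9,3,at); (10,3,at); (11,3,at); (13,3,at); (14,4,at); (15,3,at); (16,4,at)


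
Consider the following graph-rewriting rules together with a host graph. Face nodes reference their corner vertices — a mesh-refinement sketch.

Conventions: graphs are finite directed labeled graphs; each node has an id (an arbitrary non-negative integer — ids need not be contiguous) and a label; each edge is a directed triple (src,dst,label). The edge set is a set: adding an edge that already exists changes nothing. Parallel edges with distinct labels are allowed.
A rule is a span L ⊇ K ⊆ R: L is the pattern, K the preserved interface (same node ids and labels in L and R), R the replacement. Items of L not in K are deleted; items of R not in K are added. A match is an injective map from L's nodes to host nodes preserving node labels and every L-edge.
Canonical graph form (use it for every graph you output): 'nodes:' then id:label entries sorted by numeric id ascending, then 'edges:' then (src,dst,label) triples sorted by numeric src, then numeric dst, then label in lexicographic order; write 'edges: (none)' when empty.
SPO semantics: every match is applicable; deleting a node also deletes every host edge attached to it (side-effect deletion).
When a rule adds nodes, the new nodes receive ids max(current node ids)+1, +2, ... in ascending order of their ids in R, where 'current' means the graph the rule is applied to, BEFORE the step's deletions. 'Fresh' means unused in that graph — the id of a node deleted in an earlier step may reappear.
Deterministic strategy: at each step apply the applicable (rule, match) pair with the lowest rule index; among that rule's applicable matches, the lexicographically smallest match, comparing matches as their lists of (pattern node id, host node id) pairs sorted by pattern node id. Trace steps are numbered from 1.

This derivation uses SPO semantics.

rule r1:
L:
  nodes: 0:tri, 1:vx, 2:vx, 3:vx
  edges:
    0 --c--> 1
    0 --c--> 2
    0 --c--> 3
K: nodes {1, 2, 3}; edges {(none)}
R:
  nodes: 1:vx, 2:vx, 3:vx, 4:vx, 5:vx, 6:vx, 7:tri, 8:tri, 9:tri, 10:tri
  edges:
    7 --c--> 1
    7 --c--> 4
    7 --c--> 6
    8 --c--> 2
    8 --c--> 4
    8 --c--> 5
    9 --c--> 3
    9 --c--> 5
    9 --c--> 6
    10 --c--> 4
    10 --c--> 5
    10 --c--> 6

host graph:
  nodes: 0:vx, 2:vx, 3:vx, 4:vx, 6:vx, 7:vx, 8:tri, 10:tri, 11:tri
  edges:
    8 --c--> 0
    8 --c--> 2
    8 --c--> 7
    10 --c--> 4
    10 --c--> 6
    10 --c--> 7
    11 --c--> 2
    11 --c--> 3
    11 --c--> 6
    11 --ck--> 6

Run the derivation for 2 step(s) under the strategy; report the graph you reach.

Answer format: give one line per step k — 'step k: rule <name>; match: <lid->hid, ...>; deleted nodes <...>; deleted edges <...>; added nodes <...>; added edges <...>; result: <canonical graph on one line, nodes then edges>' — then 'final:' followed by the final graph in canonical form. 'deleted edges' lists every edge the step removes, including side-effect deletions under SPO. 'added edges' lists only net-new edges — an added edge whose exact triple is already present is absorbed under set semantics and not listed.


step 1: rule r1; match: 0->8, 1->0, 2->2, 3->7; deleted nodes 8; deleted edges (8,0,c); (8,2,c); (8,7,c); added nodes 12, 13, 14, 15, 16, 17, 18; added edges (15,0,c); (15,12,c); (15,14,c); (16,2,c); (16,12,c); (16,13,c); (17,7,c); (17,13,c); (17,14,c); (18,12,c); (18,13,c); (18,14,c); result: nodes: 0:vx, 2:vx, 3:vx, 4:vx, 6:vx, 7:vx, 10:tri, 11:tri, 12:vx, 13:vx, 14:vx, 15:tri, 16:tri, 17:tri, 18:tri edges: (10,4,c); (10,6,c); (10,7,c); (11,2,c); (11,3,c); (11,6,c); (11,6,ck); (15,0,c); (15,12,c); (15,14,c); (16,2,c); (16,12,c); (16,13,c); (17,7,c); (17,13,c); (17,14,c); (18,12,c); (18,13,c); (18,14,c)
step 2: rule r1; match: 0->10, 1->4, 2->6, 3->7; deleted nodes 10; deleted edges (10,4,c); (10,6,c); (10,7,c); added nodes 19, 20, 21, 22, 23, 24, 25; added edges (22,4,c); (22,19,c); (22,21,c); (23,6,c); (23,19,c); (23,20,c); (24,7,c); (24,20,c); (24,21,c); (25,19,c); (25,20,c); (25,21,c); result: nodes: 0:vx, 2:vx, 3:vx, 4:vx, 6:vx, 7:vx, 11:tri, 12:vx, 13:vx, 14:vx, 15:tri, 16:tri, 17:tri, 18:tri, 19:vx, 20:vx, 21:vx, 22:tri, 23:tri, 24:tri, 25:tri edges: (11,2,c); (11,3,c); (11,6,c); (11,6,ck); (15,0,c); (15,12,c); (15,14,c); (16,2,c); (16,12,c); (16,13,c); (17,7,c); (17,13,c); (17,14,c); (18,12,c); (18,13,c); (18,14,c); (22,4,c); (22,19,c); (22,21,c); (23,6,c); (23,19,c); (23,20,c); (24,7,c); (24,20,c); (24,21,c); (25,19,c); (25,20,c); (25,21,c)
final:
nodes: 0:vx, 2:vx, 3:vx, 4:vx, 6:vx, 7:vx, 11:tri, 12:vx, 13:vx, 14:vx, 15:tri, 16:tri, 17:tri, 18:tri, 19:vx, 20:vx, 21:vx, 22:tri, 23:tri, 24:tri, 25:tri
edges: (11,2,c); (11,3,c); (11,6,c); (11,6,ck); (15,0,c); (15,12,c); (15,14,c); (16,2,c); (16,12,c); (16,13,c); (17,7,c); (17,13,c); (17,14,c); (18,12,c); (18,13,c); (18,14,c); (22,4,c); (22,19,c); (22,21,c); (23,6,c); (23,19,c); (23,20,c); (24,7,c); (24,20,c); (24,21,c); (25,19,c); (25,20,c); (25,21,c)


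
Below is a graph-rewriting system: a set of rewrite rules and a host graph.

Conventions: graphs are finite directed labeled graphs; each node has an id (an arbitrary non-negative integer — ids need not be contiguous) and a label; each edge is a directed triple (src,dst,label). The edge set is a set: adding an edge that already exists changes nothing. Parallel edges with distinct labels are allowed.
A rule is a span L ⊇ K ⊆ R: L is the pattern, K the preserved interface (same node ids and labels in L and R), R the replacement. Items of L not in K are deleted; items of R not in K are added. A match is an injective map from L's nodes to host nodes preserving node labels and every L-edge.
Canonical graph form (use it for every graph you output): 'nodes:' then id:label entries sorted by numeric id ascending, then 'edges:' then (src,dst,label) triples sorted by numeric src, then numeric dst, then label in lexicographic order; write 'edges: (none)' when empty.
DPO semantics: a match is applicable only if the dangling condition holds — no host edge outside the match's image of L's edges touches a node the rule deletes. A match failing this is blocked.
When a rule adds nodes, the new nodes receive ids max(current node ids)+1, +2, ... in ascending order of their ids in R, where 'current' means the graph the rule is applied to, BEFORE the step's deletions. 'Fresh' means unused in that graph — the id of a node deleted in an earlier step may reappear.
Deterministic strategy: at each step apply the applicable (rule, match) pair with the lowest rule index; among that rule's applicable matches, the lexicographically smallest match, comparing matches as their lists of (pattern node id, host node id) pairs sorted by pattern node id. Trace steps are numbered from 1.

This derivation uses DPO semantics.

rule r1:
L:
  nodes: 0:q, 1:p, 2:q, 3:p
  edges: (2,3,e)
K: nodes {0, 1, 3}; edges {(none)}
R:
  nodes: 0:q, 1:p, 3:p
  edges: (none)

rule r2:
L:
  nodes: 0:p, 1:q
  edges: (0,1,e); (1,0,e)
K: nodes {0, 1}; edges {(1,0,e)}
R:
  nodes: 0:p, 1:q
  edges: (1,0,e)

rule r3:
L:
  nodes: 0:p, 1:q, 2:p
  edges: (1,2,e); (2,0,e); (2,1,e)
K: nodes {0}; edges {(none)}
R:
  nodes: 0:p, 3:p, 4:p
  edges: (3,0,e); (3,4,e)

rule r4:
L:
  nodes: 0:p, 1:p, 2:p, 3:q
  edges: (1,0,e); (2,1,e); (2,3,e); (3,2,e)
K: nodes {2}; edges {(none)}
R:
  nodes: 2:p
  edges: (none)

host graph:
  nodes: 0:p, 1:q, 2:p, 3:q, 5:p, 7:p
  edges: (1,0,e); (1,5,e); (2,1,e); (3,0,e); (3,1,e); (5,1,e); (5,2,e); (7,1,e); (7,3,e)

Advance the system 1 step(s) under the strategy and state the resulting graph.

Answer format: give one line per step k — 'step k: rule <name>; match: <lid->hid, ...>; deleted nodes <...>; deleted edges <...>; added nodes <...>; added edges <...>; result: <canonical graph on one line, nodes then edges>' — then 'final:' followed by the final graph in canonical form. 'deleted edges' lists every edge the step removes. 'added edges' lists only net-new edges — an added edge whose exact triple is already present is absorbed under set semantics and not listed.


step 1: rule r2; match: 0->5, 1->1; deleted nodes (none); deleted edges (5,1,e); added nodes (none); added edges (none); result: nodes: 0:p, 1:q, 2:p, 3:q, 5:p, 7:p edges: (1,0,e); (1,5,e); (2,1,e); (3,0,e); (3,1,e); (5,2,e); (7,1,e); (7,3,e)
final:
nodes: 0:p, 1:q, 2:p, 3:q, 5:p, 7:p
edges: (1,0,e); (1,5,e); (2,1,e); (3,0,e); (3,1,e); (5,2,e); (7,1,e); (7,3,e)


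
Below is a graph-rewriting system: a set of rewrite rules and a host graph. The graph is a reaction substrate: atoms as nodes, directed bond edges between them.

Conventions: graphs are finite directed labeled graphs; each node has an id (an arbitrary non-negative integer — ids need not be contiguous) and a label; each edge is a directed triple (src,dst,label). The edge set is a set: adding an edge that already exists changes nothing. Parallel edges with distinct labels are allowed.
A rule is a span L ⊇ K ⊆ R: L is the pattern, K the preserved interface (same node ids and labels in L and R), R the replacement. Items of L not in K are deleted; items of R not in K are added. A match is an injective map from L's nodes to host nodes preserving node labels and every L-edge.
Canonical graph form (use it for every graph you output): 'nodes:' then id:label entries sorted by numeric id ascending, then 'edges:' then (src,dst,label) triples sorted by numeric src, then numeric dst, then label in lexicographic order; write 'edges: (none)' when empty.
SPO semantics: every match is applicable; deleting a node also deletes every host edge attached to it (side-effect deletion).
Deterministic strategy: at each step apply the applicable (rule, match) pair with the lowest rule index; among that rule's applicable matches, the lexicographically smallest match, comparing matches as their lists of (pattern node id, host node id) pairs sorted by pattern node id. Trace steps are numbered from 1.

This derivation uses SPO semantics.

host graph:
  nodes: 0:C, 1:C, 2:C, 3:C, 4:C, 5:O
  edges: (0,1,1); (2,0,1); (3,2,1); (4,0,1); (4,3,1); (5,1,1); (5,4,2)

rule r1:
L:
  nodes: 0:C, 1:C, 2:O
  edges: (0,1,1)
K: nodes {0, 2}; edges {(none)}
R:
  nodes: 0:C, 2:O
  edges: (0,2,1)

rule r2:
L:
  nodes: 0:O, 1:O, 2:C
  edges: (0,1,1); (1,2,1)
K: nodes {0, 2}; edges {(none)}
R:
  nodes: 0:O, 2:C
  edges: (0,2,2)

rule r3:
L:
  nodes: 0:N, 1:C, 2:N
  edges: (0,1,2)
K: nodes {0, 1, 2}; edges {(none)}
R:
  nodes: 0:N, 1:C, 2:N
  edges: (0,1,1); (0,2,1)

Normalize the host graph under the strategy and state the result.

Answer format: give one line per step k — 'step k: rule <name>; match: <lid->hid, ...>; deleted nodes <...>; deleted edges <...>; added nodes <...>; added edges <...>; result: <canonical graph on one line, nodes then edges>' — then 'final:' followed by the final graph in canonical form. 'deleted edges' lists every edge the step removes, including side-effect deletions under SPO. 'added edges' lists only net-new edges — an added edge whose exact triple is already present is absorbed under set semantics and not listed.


step 1: rule r1; match: 0->0, 1->1, 2->5; deleted nodes 1; deleted edges (0,1,1); (5,1,1); added nodes (none); added edges (0,5,1); result: nodes: 0:C, 2:C, 3:C, 4:C, 5:O edges: (0,5,1); (2,0,1); (3,2,1); (4,0,1); (4,3,1); (5,4,2)
step 2: rule r1; match: 0->2, 1->0, 2->5; deleted nodes 0; deleted edges (0,5,1); (2,0,1); (4,0,1); added nodes (none); added edges (2,5,1); result: nodes: 2:C, 3:C, 4:C, 5:O edges: (2,5,1); (3,2,1); (4,3,1); (5,4,2)
step 3: rule r1; match: 0->3, 1->2, 2->5; deleted nodes 2; deleted edges (2,5,1); (3,2,1); added nodes (none); added edges (3,5,1); result: nodes: 3:C, 4:C, 5:O edges: (3,5,1); (4,3,1); (5,4,2)
step 4: rule r1; match: 0->4, 1->3, 2->5; deleted nodes 3; deleted edges (3,5,1); (4,3,1); added nodes (none); added edges (4,5,1); result: nodes: 4:C, 5:O edges: (4,5,1); (5,4,2)
final:
nodes: 4:C, 5:O
edges: (4,5,1); (5,4,2)


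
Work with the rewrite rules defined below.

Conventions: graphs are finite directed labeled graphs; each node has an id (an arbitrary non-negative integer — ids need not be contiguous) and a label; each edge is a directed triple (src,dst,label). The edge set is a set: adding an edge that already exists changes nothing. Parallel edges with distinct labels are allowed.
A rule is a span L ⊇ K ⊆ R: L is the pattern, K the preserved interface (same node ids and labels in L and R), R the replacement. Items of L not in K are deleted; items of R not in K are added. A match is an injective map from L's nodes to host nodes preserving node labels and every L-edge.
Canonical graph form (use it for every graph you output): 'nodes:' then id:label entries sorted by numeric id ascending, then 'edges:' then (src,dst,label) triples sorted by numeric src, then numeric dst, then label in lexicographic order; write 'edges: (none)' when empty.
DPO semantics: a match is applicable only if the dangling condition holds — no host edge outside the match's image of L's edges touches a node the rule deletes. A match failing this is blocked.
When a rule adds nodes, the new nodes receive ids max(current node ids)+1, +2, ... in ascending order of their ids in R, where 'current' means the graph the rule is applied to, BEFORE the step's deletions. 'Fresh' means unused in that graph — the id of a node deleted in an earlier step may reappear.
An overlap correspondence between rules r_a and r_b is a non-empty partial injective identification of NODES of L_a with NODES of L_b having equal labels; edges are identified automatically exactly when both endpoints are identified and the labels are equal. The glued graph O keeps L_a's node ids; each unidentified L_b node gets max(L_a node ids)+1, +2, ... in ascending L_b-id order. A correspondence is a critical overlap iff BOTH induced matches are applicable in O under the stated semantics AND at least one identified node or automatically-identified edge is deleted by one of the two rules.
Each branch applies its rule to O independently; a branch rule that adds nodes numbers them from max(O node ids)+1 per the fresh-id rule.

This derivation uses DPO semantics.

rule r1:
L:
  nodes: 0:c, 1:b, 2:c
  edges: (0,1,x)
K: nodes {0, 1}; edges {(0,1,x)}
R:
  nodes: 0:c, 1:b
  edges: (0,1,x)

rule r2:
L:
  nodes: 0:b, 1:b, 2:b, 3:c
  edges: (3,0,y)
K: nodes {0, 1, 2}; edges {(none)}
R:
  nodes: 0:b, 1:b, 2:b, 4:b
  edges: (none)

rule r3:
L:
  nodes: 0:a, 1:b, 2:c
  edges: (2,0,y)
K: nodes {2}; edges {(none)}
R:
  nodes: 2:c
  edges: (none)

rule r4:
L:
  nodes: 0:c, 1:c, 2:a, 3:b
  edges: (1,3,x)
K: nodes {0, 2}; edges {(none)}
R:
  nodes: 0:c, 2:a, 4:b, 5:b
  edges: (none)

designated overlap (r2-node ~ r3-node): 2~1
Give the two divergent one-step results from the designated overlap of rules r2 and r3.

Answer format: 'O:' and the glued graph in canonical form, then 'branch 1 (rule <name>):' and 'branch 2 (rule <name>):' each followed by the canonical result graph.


O:
nodes: 0:b, 1:b, 2:b, 3:c, 4:a, 5:c
edges: (3,0,y); (5,4,y)
branch 1 (rule r2):
nodes: 0:b, 1:b, 2:b, 4:a, 5:c, 6:b
edges: (5,4,y)
branch 2 (rule r3):
nodes: 0:b, 1:b, 3:c, 5:c
edges: (3,0,y)


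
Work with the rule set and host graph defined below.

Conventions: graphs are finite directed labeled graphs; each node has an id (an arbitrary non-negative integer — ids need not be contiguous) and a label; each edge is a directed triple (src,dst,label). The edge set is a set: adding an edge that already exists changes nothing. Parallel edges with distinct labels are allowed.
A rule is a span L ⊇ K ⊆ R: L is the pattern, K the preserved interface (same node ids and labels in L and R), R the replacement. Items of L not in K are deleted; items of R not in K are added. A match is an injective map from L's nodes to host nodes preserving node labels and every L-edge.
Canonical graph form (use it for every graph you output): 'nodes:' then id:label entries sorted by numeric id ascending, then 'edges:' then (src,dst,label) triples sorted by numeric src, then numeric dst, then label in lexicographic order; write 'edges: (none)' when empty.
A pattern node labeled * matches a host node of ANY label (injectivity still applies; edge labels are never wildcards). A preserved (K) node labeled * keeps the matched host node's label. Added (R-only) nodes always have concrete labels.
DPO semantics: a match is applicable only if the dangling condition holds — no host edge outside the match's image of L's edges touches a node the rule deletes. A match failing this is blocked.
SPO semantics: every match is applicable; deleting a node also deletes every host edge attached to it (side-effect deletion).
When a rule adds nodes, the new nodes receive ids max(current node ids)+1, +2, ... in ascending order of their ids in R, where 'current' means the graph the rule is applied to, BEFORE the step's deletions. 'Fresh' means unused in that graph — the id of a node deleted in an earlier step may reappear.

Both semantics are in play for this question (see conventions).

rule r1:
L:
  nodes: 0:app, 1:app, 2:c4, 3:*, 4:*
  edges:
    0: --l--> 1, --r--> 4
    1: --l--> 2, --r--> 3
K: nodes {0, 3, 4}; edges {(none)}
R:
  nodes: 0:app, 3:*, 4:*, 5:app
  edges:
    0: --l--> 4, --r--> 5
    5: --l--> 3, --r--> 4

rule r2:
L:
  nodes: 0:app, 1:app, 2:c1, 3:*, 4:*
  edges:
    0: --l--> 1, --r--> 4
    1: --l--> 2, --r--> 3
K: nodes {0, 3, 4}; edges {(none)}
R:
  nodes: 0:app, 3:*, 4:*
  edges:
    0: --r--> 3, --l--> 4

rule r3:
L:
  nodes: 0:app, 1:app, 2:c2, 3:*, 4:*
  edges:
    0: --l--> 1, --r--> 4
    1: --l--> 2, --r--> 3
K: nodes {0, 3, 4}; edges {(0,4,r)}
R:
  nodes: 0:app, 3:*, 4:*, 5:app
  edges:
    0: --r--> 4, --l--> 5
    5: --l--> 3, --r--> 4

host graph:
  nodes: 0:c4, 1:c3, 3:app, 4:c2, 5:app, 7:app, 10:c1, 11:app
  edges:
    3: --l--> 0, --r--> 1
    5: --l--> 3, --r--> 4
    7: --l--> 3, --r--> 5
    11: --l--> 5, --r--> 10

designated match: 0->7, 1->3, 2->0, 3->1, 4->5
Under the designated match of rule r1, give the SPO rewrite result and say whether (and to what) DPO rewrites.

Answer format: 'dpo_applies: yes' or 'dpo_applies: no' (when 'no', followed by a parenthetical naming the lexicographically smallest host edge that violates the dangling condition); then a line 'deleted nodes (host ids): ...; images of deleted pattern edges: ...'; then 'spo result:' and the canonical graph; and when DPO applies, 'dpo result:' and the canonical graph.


dpo_applies: no
(the rule deletes node 3, which keeps host edge (5,3,l) outside the match image — the dangling condition fails, DPO blocks; SPO proceeds and side-deletes such edges)
deleted nodes (host ids): 0, 3; images of deleted pattern edges: (3,0,l); (3,1,r); (7,3,l); (7,5,r)
spo result:
nodes: 1:c3, 4:c2, 5:app, 7:app, 10:c1, 11:app, 12:app
edges: (5,4,r); (7,5,l); (7,12,r); (11,5,l); (11,10,r); (12,1,l); (12,5,r)


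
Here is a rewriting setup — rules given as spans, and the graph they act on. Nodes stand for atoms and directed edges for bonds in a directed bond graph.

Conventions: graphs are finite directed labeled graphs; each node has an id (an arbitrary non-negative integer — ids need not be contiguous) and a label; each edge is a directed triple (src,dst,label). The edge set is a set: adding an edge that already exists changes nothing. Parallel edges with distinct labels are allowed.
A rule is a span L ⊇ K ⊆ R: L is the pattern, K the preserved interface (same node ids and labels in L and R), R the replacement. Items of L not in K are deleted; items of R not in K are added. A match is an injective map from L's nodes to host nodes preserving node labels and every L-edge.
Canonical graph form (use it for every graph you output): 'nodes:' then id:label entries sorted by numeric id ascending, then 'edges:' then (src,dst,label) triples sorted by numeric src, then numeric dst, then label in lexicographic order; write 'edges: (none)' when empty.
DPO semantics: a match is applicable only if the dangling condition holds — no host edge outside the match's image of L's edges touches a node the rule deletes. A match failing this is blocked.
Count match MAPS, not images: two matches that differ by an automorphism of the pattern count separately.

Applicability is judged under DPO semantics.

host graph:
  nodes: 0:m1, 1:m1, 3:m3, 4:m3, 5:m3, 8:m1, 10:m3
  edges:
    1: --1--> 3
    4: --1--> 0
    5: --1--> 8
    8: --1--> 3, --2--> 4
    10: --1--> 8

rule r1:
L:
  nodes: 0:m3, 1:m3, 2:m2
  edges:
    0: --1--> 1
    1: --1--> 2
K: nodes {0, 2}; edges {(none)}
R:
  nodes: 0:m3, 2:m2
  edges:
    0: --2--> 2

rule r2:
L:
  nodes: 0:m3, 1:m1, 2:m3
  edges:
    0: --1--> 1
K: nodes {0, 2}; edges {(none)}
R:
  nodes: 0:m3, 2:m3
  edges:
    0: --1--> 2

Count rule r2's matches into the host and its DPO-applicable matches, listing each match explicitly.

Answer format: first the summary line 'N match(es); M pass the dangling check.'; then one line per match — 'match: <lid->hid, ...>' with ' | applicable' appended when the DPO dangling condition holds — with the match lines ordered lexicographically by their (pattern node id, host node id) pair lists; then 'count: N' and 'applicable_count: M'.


9 match(es); 3 pass the dangling check.
match: 0->4, 1->0, 2->3 | applicable
match: 0->4, 1->0, 2->5 | applicable
match: 0->4, 1->0, 2->10 | applicable
match: 0->5, 1->8, 2->3
match: 0->5, 1->8, 2->4
match: 0->5, 1->8, 2->10
match: 0->10, 1->8, 2->3
match: 0->10, 1->8, 2->4
match: 0->10, 1->8, 2->5
count: 9
applicable_count: 3
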